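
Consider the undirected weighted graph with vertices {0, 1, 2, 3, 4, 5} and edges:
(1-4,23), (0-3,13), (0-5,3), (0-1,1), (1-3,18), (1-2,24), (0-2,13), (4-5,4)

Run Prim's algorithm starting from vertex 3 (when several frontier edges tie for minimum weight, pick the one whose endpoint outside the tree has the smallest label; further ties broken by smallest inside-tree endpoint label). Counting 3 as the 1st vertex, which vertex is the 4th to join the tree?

5

Grow the tree from 3 using Prim:
Step 1: frontier [0-3 13, 1-3 18] → take 0-3 (13); add 0.
Step 2: frontier [0-1 1, 0-5 3, 0-2 13, 1-3 18] → take 0-1 (1); add 1.
Step 3: frontier [0-5 3, 0-2 13, 1-4 23, 1-2 24] → take 0-5 (3); add 5.
Step 4: frontier [0-2 13, 1-4 23, 1-2 24, 4-5 4] → take 4-5 (4); add 4.
Step 5: frontier [0-2 13, 1-2 24] → take 0-2 (13); add 2.
Vertex order: 3, 0, 1, 5, 4, 2. The 4th vertex is 5.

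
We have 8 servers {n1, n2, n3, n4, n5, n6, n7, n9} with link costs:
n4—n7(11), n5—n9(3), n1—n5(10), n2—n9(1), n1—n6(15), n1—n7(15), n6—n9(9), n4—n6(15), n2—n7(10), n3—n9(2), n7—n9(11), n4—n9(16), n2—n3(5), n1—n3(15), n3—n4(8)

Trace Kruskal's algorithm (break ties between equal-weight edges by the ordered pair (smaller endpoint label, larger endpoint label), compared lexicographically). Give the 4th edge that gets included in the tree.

Kruskal's algorithm — process edges by increasing weight (ties by edge label):
n2—n9 (1): add — endpoints in different components.
n3—n9 (2): add — endpoints in different components.
n5—n9 (3): add — endpoints in different components.
n2—n3 (5): skip — n3 and n2 already connected.
n3—n4 (8): add — endpoints in different components.
n6—n9 (9): add — endpoints in different components.
n1—n5 (10): add — endpoints in different components.
n2—n7 (10): add — endpoints in different components.
The 4th edge added is n3—n4.

n3-n4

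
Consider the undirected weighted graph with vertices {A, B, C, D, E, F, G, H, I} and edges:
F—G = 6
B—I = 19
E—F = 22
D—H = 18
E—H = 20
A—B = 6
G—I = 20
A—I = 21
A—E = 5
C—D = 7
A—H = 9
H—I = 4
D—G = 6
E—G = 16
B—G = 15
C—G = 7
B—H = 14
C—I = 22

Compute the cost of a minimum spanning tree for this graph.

Grow the tree from G using Prim:
Step 1: cheapest edge leaving the tree is D—G (6); add D.
Step 2: cheapest edge leaving the tree is F—G (6); add F.
Step 3: cheapest edge leaving the tree is C—D (7); add C.
Step 4: cheapest edge leaving the tree is B—G (15); add B.
Step 5: cheapest edge leaving the tree is A—B (6); add A.
Step 6: cheapest edge leaving the tree is A—E (5); add E.
Step 7: cheapest edge leaving the tree is A—H (9); add H.
Step 8: cheapest edge leaving the tree is H—I (4); add I.
MST edges: D—G, F—G, C—D, B—G, A—B, A—E, A—H, H—I; total weight 6+6+7+15+6+5+9+4 = 58.

58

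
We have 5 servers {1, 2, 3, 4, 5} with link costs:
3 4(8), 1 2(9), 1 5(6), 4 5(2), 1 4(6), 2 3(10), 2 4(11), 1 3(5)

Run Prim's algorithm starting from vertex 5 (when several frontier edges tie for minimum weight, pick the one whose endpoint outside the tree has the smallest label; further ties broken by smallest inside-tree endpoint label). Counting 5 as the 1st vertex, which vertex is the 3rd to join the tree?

Prim's algorithm from 5:
Step 1: frontier [4 5 2, 1 5 6] → take 4 5 (2); add 4.
Step 2: frontier [1 4 6, 3 4 8, 2 4 11, 1 5 6] → take 1 4 (6); add 1.
Step 3: frontier [1 3 5, 1 2 9, 3 4 8, 2 4 11] → take 1 3 (5); add 3.
Step 4: frontier [1 2 9, 2 3 10, 2 4 11] → take 1 2 (9); add 2.
Vertex order: 5, 4, 1, 3, 2. The 3rd vertex is 1.

1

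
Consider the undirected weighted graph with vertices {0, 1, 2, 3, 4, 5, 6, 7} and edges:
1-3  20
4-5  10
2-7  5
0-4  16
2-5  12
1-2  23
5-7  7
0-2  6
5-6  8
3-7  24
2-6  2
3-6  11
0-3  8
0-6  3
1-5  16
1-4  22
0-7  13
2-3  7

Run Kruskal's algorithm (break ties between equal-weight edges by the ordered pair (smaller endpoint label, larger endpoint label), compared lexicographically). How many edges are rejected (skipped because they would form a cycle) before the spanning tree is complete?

7

Kruskal's algorithm — process edges by increasing weight (ties by edge label):
2-6 (2): add — endpoints in different components.
0-6 (3): add — endpoints in different components.
2-7 (5): add — endpoints in different components.
0-2 (6): skip — 0 and 2 already connected.
2-3 (7): add — endpoints in different components.
5-7 (7): add — endpoints in different components.
0-3 (8): skip — 0 and 3 already connected.
5-6 (8): skip — 5 and 6 already connected.
4-5 (10): add — endpoints in different components.
3-6 (11): skip — 3 and 6 already connected.
2-5 (12): skip — 2 and 5 already connected.
0-7 (13): skip — 0 and 7 already connected.
0-4 (16): skip — 0 and 4 already connected.
1-5 (16): add — endpoints in different components.
Edges rejected before the tree was complete: 7.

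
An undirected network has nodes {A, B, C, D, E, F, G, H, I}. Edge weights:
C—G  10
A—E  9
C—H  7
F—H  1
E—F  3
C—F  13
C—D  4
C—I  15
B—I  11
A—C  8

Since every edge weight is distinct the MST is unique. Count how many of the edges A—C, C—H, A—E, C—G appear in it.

Kruskal: consider edges lightest-first.
F—H (1): add — endpoints in different components.
E—F (3): add — endpoints in different components.
C—D (4): add — endpoints in different components.
C—H (7): add — endpoints in different components.
A—C (8): add — endpoints in different components.
A—E (9): skip — A and E already connected.
C—G (10): add — endpoints in different components.
B—I (11): add — endpoints in different components.
C—F (13): skip — C and F already connected.
C—I (15): add — endpoints in different components.
MST edge set: {F—H, E—F, C—D, C—H, A—C, C—G, B—I, C—I}.
Of the listed edges, {A—C, C—H, C—G} are in the MST → 3.

3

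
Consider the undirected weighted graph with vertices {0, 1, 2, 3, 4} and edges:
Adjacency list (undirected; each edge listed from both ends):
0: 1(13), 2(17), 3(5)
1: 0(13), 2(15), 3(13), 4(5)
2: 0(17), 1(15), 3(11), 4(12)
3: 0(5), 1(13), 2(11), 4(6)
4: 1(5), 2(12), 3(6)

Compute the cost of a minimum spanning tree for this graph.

27

Prim's algorithm from 4:
Step 1: cheapest edge leaving the tree is 1-4 (5); add 1.
Step 2: cheapest edge leaving the tree is 3-4 (6); add 3.
Step 3: cheapest edge leaving the tree is 0-3 (5); add 0.
Step 4: cheapest edge leaving the tree is 2-3 (11); add 2.
MST edges: 1-4, 3-4, 0-3, 2-3; total weight 5+6+5+11 = 27.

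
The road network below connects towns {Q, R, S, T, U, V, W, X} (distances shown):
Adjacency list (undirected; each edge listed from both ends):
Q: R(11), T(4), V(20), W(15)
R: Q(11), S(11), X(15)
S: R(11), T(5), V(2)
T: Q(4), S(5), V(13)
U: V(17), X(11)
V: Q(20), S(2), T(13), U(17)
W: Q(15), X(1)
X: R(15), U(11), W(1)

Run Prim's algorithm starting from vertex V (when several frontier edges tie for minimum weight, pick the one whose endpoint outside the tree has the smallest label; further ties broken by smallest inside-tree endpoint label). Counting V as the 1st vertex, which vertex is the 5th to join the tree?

R

Prim, starting at V.
Step 1: frontier [S—V 2, T—V 13, U—V 17, Q—V 20] → take S—V (2); add S.
Step 2: frontier [S—T 5, R—S 11, T—V 13, U—V 17, Q—V 20] → take S—T (5); add T.
Step 3: frontier [R—S 11, Q—T 4, U—V 17, Q—V 20] → take Q—T (4); add Q.
Step 4: frontier [Q—R 11, Q—W 15, R—S 11, U—V 17] → take Q—R (11); add R.
Step 5: frontier [Q—W 15, R—X 15, U—V 17] → take Q—W (15); add W.
Step 6: frontier [R—X 15, U—V 17, W—X 1] → take W—X (1); add X.
Step 7: frontier [U—V 17, U—X 11] → take U—X (11); add U.
Vertex order: V, S, T, Q, R, W, X, U. The 5th vertex is R.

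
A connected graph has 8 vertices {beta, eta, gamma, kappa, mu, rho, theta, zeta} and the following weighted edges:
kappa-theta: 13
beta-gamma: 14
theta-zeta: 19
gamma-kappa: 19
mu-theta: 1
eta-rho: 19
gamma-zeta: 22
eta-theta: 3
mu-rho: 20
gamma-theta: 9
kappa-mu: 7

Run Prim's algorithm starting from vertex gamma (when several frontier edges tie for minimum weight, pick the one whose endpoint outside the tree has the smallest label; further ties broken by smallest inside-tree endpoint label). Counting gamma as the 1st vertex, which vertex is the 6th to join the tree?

Prim, starting at gamma.
Step 1: cheapest edge leaving the tree is gamma-theta (9); add theta.
Step 2: cheapest edge leaving the tree is mu-theta (1); add mu.
Step 3: cheapest edge leaving the tree is eta-theta (3); add eta.
Step 4: cheapest edge leaving the tree is kappa-mu (7); add kappa.
Step 5: cheapest edge leaving the tree is beta-gamma (14); add beta.
Step 6: cheapest edge leaving the tree is eta-rho (19); add rho.
Step 7: cheapest edge leaving the tree is theta-zeta (19); add zeta.
Vertex order: gamma, theta, mu, eta, kappa, beta, rho, zeta. The 6th vertex is beta.

beta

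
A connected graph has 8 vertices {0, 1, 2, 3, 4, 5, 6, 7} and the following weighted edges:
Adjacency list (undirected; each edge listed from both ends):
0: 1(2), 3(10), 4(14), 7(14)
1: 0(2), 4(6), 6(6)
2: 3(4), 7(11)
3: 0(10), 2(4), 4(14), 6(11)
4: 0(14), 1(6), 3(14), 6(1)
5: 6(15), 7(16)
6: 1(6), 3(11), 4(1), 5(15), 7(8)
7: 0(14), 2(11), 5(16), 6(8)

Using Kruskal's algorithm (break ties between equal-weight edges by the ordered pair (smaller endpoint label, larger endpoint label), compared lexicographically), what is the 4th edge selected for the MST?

Kruskal: consider edges lightest-first.
4–6 (1): add — endpoints in different components.
0–1 (2): add — endpoints in different components.
2–3 (4): add — endpoints in different components.
1–4 (6): add — endpoints in different components.
1–6 (6): skip — 1 and 6 already connected.
6–7 (8): add — endpoints in different components.
0–3 (10): add — endpoints in different components.
2–7 (11): skip — 2 and 7 already connected.
3–6 (11): skip — 3 and 6 already connected.
0–4 (14): skip — 0 and 4 already connected.
0–7 (14): skip — 0 and 7 already connected.
3–4 (14): skip — 3 and 4 already connected.
5–6 (15): add — endpoints in different components.
The 4th edge added is 1–4.

1-4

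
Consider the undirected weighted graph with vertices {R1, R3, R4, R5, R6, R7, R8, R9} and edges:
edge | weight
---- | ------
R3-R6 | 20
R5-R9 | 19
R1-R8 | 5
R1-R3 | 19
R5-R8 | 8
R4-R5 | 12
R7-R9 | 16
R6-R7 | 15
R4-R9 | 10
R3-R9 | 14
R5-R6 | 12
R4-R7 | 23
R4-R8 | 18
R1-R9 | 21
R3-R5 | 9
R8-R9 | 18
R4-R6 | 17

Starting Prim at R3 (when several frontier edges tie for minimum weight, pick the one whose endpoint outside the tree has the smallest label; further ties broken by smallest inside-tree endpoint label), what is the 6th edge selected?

R5-R6

Prim's algorithm from R3:
Step 1: cheapest edge leaving the tree is R3-R5 (9); add R5.
Step 2: cheapest edge leaving the tree is R5-R8 (8); add R8.
Step 3: cheapest edge leaving the tree is R1-R8 (5); add R1.
Step 4: cheapest edge leaving the tree is R4-R5 (12); add R4.
Step 5: cheapest edge leaving the tree is R4-R9 (10); add R9.
Step 6: cheapest edge leaving the tree is R5-R6 (12); add R6.
Step 7: cheapest edge leaving the tree is R6-R7 (15); add R7.
The 6th edge added is R5-R6.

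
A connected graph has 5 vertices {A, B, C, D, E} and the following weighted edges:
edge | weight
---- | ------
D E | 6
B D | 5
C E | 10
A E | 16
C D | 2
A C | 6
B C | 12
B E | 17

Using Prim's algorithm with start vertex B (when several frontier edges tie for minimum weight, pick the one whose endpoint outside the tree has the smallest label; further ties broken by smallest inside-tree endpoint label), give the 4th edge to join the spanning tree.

D-E

Prim's algorithm from B:
Step 1: frontier [B D 5, B C 12, B E 17] → take B D (5); add D.
Step 2: frontier [B C 12, B E 17, C D 2, D E 6] → take C D (2); add C.
Step 3: frontier [B E 17, A C 6, C E 10, D E 6] → take A C (6); add A.
Step 4: frontier [A E 16, B E 17, C E 10, D E 6] → take D E (6); add E.
The 4th edge added is D E.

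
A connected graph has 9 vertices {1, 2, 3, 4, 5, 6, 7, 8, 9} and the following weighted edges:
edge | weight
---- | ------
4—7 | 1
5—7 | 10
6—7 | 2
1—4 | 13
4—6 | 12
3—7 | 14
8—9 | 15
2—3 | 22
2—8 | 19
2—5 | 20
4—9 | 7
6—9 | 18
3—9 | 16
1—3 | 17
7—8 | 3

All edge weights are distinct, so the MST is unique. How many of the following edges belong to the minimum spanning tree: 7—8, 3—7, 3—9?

Kruskal: consider edges lightest-first.
4—7 (1): add — endpoints in different components.
6—7 (2): add — endpoints in different components.
7—8 (3): add — endpoints in different components.
4—9 (7): add — endpoints in different components.
5—7 (10): add — endpoints in different components.
4—6 (12): skip — 4 and 6 already connected.
1—4 (13): add — endpoints in different components.
3—7 (14): add — endpoints in different components.
8—9 (15): skip — 8 and 9 already connected.
3—9 (16): skip — 3 and 9 already connected.
1—3 (17): skip — 1 and 3 already connected.
6—9 (18): skip — 6 and 9 already connected.
2—8 (19): add — endpoints in different components.
MST edge set: {4—7, 6—7, 7—8, 4—9, 5—7, 1—4, 3—7, 2—8}.
Of the listed edges, {7—8, 3—7} are in the MST → 2.

2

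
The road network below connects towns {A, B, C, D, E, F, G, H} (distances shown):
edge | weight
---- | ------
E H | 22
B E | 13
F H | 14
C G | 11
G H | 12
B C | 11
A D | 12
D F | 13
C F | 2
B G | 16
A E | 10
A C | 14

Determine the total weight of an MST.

71

Grow the tree from D using Prim:
Step 1: frontier [A D 12, D F 13] → take A D (12); add A.
Step 2: frontier [A E 10, A C 14, D F 13] → take A E (10); add E.
Step 3: frontier [A C 14, D F 13, B E 13, E H 22] → take B E (13); add B.
Step 4: frontier [A C 14, B C 11, B G 16, D F 13, E H 22] → take B C (11); add C.
Step 5: frontier [B G 16, C F 2, C G 11, D F 13, E H 22] → take C F (2); add F.
Step 6: frontier [B G 16, C G 11, E H 22, F H 14] → take C G (11); add G.
Step 7: frontier [E H 22, F H 14, G H 12] → take G H (12); add H.
MST edges: A D, A E, B E, B C, C F, C G, G H; total weight 12+10+13+11+2+11+12 = 71.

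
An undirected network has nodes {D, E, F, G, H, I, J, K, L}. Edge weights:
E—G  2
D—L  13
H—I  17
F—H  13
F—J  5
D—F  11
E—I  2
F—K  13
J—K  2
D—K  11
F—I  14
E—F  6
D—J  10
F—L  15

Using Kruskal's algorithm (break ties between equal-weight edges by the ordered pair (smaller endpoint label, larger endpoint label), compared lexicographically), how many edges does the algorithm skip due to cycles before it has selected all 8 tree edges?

2

Sort edges by weight, then run Kruskal:
E—G (2): add — endpoints in different components.
E—I (2): add — endpoints in different components.
J—K (2): add — endpoints in different components.
F—J (5): add — endpoints in different components.
E—F (6): add — endpoints in different components.
D—J (10): add — endpoints in different components.
D—F (11): skip — D and F already connected.
D—K (11): skip — D and K already connected.
D—L (13): add — endpoints in different components.
F—H (13): add — endpoints in different components.
Edges rejected before the tree was complete: 2.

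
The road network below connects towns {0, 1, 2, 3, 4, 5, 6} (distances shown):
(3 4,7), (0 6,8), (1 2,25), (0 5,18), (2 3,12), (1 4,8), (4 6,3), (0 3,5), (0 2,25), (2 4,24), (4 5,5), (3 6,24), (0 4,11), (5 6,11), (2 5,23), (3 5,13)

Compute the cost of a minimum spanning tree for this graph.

Prim, starting at 1.
Step 1: cheapest edge leaving the tree is 1 4 (8); add 4.
Step 2: cheapest edge leaving the tree is 4 6 (3); add 6.
Step 3: cheapest edge leaving the tree is 4 5 (5); add 5.
Step 4: cheapest edge leaving the tree is 3 4 (7); add 3.
Step 5: cheapest edge leaving the tree is 0 3 (5); add 0.
Step 6: cheapest edge leaving the tree is 2 3 (12); add 2.
MST edges: 1 4, 4 6, 4 5, 3 4, 0 3, 2 3; total weight 8+3+5+7+5+12 = 40.

40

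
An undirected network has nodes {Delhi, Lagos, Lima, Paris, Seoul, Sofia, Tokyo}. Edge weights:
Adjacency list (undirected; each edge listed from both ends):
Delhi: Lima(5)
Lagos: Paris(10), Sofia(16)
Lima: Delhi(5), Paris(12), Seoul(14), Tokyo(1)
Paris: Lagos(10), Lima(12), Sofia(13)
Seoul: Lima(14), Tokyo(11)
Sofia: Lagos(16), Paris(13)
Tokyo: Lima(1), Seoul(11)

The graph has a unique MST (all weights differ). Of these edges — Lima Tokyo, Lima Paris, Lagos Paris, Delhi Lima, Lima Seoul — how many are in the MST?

4

Kruskal's algorithm — process edges by increasing weight (ties by edge label):
Lima Tokyo (1): add. Components now {Delhi} {Paris} {Lagos} {Sofia} {Lima,Tokyo} {Seoul}
Delhi Lima (5): add. Components now {Delhi,Lima,Tokyo} {Paris} {Lagos} {Sofia} {Seoul}
Lagos Paris (10): add. Components now {Delhi,Lima,Tokyo} {Lagos,Paris} {Sofia} {Seoul}
Seoul Tokyo (11): add. Components now {Delhi,Lima,Seoul,Tokyo} {Lagos,Paris} {Sofia}
Lima Paris (12): add. Components now {Delhi,Lagos,Lima,Paris,Seoul,Tokyo} {Sofia}
Paris Sofia (13): add. Components now {Delhi,Lagos,Lima,Paris,Seoul,Sofia,Tokyo}
MST edge set: {Lima Tokyo, Delhi Lima, Lagos Paris, Seoul Tokyo, Lima Paris, Paris Sofia}.
Of the listed edges, {Lima Tokyo, Lima Paris, Lagos Paris, Delhi Lima} are in the MST → 4.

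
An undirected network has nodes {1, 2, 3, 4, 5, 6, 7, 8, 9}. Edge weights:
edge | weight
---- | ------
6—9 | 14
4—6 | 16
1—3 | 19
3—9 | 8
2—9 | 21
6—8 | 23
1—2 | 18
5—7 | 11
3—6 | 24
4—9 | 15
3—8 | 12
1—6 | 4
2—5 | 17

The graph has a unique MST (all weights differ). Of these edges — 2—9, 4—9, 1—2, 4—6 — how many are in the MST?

2

Kruskal: consider edges lightest-first.
1—6 (4): add — endpoints in different components.
3—9 (8): add — endpoints in different components.
5—7 (11): add — endpoints in different components.
3—8 (12): add — endpoints in different components.
6—9 (14): add — endpoints in different components.
4—9 (15): add — endpoints in different components.
4—6 (16): skip — 4 and 6 already connected.
2—5 (17): add — endpoints in different components.
1—2 (18): add — endpoints in different components.
MST edge set: {1—6, 3—9, 5—7, 3—8, 6—9, 4—9, 2—5, 1—2}.
Of the listed edges, {4—9, 1—2} are in the MST → 2.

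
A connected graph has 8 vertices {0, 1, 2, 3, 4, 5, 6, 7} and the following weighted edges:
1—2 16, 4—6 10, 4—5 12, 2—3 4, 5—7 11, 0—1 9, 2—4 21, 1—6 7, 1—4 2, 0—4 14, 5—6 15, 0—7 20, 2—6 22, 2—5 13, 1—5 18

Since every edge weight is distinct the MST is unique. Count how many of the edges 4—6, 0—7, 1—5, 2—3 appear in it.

1

Kruskal: consider edges lightest-first.
1—4 (2): add — endpoints in different components.
2—3 (4): add — endpoints in different components.
1—6 (7): add — endpoints in different components.
0—1 (9): add — endpoints in different components.
4—6 (10): skip — 4 and 6 already connected.
5—7 (11): add — endpoints in different components.
4—5 (12): add — endpoints in different components.
2—5 (13): add — endpoints in different components.
MST edge set: {1—4, 2—3, 1—6, 0—1, 5—7, 4—5, 2—5}.
Of the listed edges, {2—3} are in the MST → 1.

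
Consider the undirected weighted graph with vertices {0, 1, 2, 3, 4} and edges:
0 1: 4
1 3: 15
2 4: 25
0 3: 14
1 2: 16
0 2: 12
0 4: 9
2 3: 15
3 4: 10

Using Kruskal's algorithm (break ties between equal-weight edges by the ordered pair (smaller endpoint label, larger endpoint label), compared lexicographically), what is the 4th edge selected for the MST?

0-2

Kruskal: consider edges lightest-first.
0 1 (4): add. Components now {0,1} {2} {3} {4}
0 4 (9): add. Components now {0,1,4} {2} {3}
3 4 (10): add. Components now {0,1,3,4} {2}
0 2 (12): add. Components now {0,1,2,3,4}
The 4th edge added is 0 2.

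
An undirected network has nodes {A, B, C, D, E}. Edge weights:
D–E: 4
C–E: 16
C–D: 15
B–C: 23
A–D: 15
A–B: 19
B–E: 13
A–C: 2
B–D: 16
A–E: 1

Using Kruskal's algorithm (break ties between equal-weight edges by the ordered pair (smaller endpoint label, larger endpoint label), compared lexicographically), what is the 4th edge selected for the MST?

B-E

Sort edges by weight, then run Kruskal:
A–E (1): add. Components now {A,E} {B} {C} {D}
A–C (2): add. Components now {A,C,E} {B} {D}
D–E (4): add. Components now {A,C,D,E} {B}
B–E (13): add. Components now {A,B,C,D,E}
The 4th edge added is B–E.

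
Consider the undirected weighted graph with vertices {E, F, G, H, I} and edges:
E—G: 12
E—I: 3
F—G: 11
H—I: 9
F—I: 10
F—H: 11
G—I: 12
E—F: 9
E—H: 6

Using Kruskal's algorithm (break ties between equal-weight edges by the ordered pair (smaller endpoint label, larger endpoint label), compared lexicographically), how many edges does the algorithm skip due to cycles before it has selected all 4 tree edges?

2

Kruskal's algorithm — process edges by increasing weight (ties by edge label):
E—I (3): add — endpoints in different components.
E—H (6): add — endpoints in different components.
E—F (9): add — endpoints in different components.
H—I (9): skip — H and I already connected.
F—I (10): skip — F and I already connected.
F—G (11): add — endpoints in different components.
Edges rejected before the tree was complete: 2.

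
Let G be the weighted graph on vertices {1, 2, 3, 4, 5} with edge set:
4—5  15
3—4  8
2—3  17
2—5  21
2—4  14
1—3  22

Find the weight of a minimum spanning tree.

59

Kruskal's algorithm — process edges by increasing weight (ties by edge label):
3—4 (8): add. Components now {1} {2} {3,4} {5}
2—4 (14): add. Components now {1} {2,3,4} {5}
4—5 (15): add. Components now {1} {2,3,4,5}
2—3 (17): skip — 2 and 3 already connected.
2—5 (21): skip — 2 and 5 already connected.
1—3 (22): add. Components now {1,2,3,4,5}
MST edges: 3—4, 2—4, 4—5, 1—3; total weight 8+14+15+22 = 59.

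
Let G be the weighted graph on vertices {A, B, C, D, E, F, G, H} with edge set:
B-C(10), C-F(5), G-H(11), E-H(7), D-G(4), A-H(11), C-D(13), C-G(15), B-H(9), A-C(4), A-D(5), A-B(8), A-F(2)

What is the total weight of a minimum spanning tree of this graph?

39

Grow the tree from D using Prim:
Step 1: cheapest edge leaving the tree is D-G (4); add G.
Step 2: cheapest edge leaving the tree is A-D (5); add A.
Step 3: cheapest edge leaving the tree is A-F (2); add F.
Step 4: cheapest edge leaving the tree is A-C (4); add C.
Step 5: cheapest edge leaving the tree is A-B (8); add B.
Step 6: cheapest edge leaving the tree is B-H (9); add H.
Step 7: cheapest edge leaving the tree is E-H (7); add E.
MST edges: D-G, A-D, A-F, A-C, A-B, B-H, E-H; total weight 4+5+2+4+8+9+7 = 39.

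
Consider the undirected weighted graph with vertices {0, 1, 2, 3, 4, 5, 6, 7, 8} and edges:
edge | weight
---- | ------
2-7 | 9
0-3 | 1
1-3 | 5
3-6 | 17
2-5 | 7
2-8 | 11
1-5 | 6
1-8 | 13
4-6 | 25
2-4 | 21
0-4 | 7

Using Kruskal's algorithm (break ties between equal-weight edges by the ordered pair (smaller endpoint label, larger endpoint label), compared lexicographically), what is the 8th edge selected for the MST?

3-6

Kruskal: consider edges lightest-first.
0-3 (1): add — endpoints in different components.
1-3 (5): add — endpoints in different components.
1-5 (6): add — endpoints in different components.
0-4 (7): add — endpoints in different components.
2-5 (7): add — endpoints in different components.
2-7 (9): add — endpoints in different components.
2-8 (11): add — endpoints in different components.
1-8 (13): skip — 1 and 8 already connected.
3-6 (17): add — endpoints in different components.
The 8th edge added is 3-6.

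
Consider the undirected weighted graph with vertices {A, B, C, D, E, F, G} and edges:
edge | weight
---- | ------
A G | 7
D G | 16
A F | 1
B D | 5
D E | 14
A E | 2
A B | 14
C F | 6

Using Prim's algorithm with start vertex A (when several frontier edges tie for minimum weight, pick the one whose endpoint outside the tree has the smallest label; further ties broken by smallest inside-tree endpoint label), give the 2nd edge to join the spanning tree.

A-E

Grow the tree from A using Prim:
Step 1: frontier [A F 1, A E 2, A G 7, A B 14] → take A F (1); add F.
Step 2: frontier [A E 2, A G 7, A B 14, C F 6] → take A E (2); add E.
Step 3: frontier [A G 7, A B 14, D E 14, C F 6] → take C F (6); add C.
Step 4: frontier [A G 7, A B 14, D E 14] → take A G (7); add G.
Step 5: frontier [A B 14, D E 14, D G 16] → take A B (14); add B.
Step 6: frontier [B D 5, D E 14, D G 16] → take B D (5); add D.
The 2nd edge added is A E.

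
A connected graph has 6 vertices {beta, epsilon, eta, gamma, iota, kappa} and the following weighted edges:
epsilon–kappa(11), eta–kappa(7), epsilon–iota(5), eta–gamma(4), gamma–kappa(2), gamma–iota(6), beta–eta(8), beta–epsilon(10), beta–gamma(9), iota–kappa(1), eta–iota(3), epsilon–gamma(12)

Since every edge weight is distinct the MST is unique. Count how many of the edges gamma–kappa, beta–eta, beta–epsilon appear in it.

Kruskal: consider edges lightest-first.
iota–kappa (1): add. Components now {epsilon} {eta} {beta} {iota,kappa} {gamma}
gamma–kappa (2): add. Components now {epsilon} {eta} {beta} {gamma,iota,kappa}
eta–iota (3): add. Components now {epsilon} {eta,gamma,iota,kappa} {beta}
eta–gamma (4): skip — eta and gamma already connected.
epsilon–iota (5): add. Components now {epsilon,eta,gamma,iota,kappa} {beta}
gamma–iota (6): skip — gamma and iota already connected.
eta–kappa (7): skip — eta and kappa already connected.
beta–eta (8): add. Components now {beta,epsilon,eta,gamma,iota,kappa}
MST edge set: {iota–kappa, gamma–kappa, eta–iota, epsilon–iota, beta–eta}.
Of the listed edges, {gamma–kappa, beta–eta} are in the MST → 2.

2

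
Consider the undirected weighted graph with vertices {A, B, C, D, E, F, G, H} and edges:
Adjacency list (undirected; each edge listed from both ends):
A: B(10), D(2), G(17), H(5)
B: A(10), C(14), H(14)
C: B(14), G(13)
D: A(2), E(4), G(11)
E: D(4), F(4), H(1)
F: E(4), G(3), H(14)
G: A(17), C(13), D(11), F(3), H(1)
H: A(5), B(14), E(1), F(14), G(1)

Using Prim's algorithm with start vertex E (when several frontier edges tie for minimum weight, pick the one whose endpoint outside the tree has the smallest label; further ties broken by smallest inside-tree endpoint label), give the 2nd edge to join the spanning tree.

Prim, starting at E.
Step 1: frontier [E–H 1, D–E 4, E–F 4] → take E–H (1); add H.
Step 2: frontier [D–E 4, E–F 4, G–H 1, A–H 5, B–H 14, F–H 14] → take G–H (1); add G.
Step 3: frontier [D–E 4, E–F 4, F–G 3, D–G 11, C–G 13, A–G 17, A–H 5, B–H 14, F–H 14] → take F–G (3); add F.
Step 4: frontier [D–E 4, D–G 11, C–G 13, A–G 17, A–H 5, B–H 14] → take D–E (4); add D.
Step 5: frontier [A–D 2, C–G 13, A–G 17, A–H 5, B–H 14] → take A–D (2); add A.
Step 6: frontier [A–B 10, C–G 13, B–H 14] → take A–B (10); add B.
Step 7: frontier [B–C 14, C–G 13] → take C–G (13); add C.
The 2nd edge added is G–H.

G-H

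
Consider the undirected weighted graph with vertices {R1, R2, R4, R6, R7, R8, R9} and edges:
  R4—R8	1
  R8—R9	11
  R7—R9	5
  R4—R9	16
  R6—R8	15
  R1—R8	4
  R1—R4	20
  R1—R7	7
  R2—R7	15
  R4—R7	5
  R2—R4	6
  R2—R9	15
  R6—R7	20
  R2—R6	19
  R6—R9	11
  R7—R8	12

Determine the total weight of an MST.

32

Grow the tree from R1 using Prim:
Step 1: cheapest edge leaving the tree is R1—R8 (4); add R8.
Step 2: cheapest edge leaving the tree is R4—R8 (1); add R4.
Step 3: cheapest edge leaving the tree is R4—R7 (5); add R7.
Step 4: cheapest edge leaving the tree is R7—R9 (5); add R9.
Step 5: cheapest edge leaving the tree is R2—R4 (6); add R2.
Step 6: cheapest edge leaving the tree is R6—R9 (11); add R6.
MST edges: R1—R8, R4—R8, R4—R7, R7—R9, R2—R4, R6—R9; total weight 4+1+5+5+6+11 = 32.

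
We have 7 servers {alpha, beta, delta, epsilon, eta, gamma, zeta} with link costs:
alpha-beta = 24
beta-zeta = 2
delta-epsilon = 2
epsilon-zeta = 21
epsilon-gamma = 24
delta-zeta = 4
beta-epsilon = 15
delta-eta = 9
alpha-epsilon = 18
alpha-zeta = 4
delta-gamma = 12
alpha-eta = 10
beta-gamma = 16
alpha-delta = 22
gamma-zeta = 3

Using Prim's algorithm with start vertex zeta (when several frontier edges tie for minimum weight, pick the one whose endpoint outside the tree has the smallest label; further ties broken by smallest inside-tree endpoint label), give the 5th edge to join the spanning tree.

delta-epsilon

Grow the tree from zeta using Prim:
Step 1: cheapest edge leaving the tree is beta-zeta (2); add beta.
Step 2: cheapest edge leaving the tree is gamma-zeta (3); add gamma.
Step 3: cheapest edge leaving the tree is alpha-zeta (4); add alpha.
Step 4: cheapest edge leaving the tree is delta-zeta (4); add delta.
Step 5: cheapest edge leaving the tree is delta-epsilon (2); add epsilon.
Step 6: cheapest edge leaving the tree is delta-eta (9); add eta.
The 5th edge added is delta-epsilon.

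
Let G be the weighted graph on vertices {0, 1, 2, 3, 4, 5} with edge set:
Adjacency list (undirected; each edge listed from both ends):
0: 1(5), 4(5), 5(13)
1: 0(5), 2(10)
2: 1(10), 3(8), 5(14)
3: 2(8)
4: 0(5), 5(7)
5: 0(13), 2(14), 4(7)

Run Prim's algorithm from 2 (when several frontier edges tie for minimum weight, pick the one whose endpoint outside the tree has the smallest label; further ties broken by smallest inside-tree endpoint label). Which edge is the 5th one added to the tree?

Prim, starting at 2.
Step 1: frontier [2 3 8, 1 2 10, 2 5 14] → take 2 3 (8); add 3.
Step 2: frontier [1 2 10, 2 5 14] → take 1 2 (10); add 1.
Step 3: frontier [0 1 5, 2 5 14] → take 0 1 (5); add 0.
Step 4: frontier [0 4 5, 0 5 13, 2 5 14] → take 0 4 (5); add 4.
Step 5: frontier [0 5 13, 2 5 14, 4 5 7] → take 4 5 (7); add 5.
The 5th edge added is 4 5.

4-5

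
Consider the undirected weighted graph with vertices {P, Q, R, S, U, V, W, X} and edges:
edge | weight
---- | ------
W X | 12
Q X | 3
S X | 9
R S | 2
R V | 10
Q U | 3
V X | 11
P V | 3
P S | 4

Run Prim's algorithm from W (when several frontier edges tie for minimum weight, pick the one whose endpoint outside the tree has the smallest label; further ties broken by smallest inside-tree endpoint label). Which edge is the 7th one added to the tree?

P-V

Prim, starting at W.
Step 1: frontier [W X 12] → take W X (12); add X.
Step 2: frontier [Q X 3, S X 9, V X 11] → take Q X (3); add Q.
Step 3: frontier [Q U 3, S X 9, V X 11] → take Q U (3); add U.
Step 4: frontier [S X 9, V X 11] → take S X (9); add S.
Step 5: frontier [R S 2, P S 4, V X 11] → take R S (2); add R.
Step 6: frontier [R V 10, P S 4, V X 11] → take P S (4); add P.
Step 7: frontier [P V 3, R V 10, V X 11] → take P V (3); add V.
The 7th edge added is P V.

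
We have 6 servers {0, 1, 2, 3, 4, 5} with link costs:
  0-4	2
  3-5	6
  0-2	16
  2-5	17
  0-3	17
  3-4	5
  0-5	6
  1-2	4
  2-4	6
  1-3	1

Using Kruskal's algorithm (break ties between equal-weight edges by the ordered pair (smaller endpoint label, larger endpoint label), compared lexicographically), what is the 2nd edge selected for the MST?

Sort edges by weight, then run Kruskal:
1-3 (1): add — endpoints in different components.
0-4 (2): add — endpoints in different components.
1-2 (4): add — endpoints in different components.
3-4 (5): add — endpoints in different components.
0-5 (6): add — endpoints in different components.
The 2nd edge added is 0-4.

0-4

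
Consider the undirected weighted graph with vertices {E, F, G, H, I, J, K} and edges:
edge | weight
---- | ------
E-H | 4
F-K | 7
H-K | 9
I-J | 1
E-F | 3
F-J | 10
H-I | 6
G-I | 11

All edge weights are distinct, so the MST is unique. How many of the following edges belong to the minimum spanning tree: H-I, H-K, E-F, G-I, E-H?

4

Kruskal's algorithm — process edges by increasing weight (ties by edge label):
I-J (1): add — endpoints in different components.
E-F (3): add — endpoints in different components.
E-H (4): add — endpoints in different components.
H-I (6): add — endpoints in different components.
F-K (7): add — endpoints in different components.
H-K (9): skip — H and K already connected.
F-J (10): skip — F and J already connected.
G-I (11): add — endpoints in different components.
MST edge set: {I-J, E-F, E-H, H-I, F-K, G-I}.
Of the listed edges, {H-I, E-F, G-I, E-H} are in the MST → 4.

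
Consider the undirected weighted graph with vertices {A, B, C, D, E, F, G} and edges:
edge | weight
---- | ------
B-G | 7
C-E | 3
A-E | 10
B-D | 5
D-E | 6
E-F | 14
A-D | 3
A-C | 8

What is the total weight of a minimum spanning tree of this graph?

Prim, starting at C.
Step 1: frontier [C-E 3, A-C 8] → take C-E (3); add E.
Step 2: frontier [A-C 8, D-E 6, A-E 10, E-F 14] → take D-E (6); add D.
Step 3: frontier [A-C 8, A-D 3, B-D 5, A-E 10, E-F 14] → take A-D (3); add A.
Step 4: frontier [B-D 5, E-F 14] → take B-D (5); add B.
Step 5: frontier [B-G 7, E-F 14] → take B-G (7); add G.
Step 6: frontier [E-F 14] → take E-F (14); add F.
MST edges: C-E, D-E, A-D, B-D, B-G, E-F; total weight 3+6+3+5+7+14 = 38.

38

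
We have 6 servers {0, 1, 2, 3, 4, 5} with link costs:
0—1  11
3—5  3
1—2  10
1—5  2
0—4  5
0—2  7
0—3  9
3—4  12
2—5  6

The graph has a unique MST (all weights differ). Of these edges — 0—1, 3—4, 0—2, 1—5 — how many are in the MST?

2

Kruskal: consider edges lightest-first.
1—5 (2): add. Components now {0} {1,5} {2} {3} {4}
3—5 (3): add. Components now {0} {1,3,5} {2} {4}
0—4 (5): add. Components now {0,4} {1,3,5} {2}
2—5 (6): add. Components now {0,4} {1,2,3,5}
0—2 (7): add. Components now {0,1,2,3,4,5}
MST edge set: {1—5, 3—5, 0—4, 2—5, 0—2}.
Of the listed edges, {0—2, 1—5} are in the MST → 2.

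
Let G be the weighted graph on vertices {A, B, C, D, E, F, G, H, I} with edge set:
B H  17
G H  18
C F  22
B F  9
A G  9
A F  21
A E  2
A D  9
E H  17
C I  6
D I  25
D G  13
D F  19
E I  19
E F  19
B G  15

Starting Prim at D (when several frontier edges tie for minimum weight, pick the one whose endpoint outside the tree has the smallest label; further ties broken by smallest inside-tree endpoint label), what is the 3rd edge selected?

A-G

Prim, starting at D.
Step 1: cheapest edge leaving the tree is A D (9); add A.
Step 2: cheapest edge leaving the tree is A E (2); add E.
Step 3: cheapest edge leaving the tree is A G (9); add G.
Step 4: cheapest edge leaving the tree is B G (15); add B.
Step 5: cheapest edge leaving the tree is B F (9); add F.
Step 6: cheapest edge leaving the tree is B H (17); add H.
Step 7: cheapest edge leaving the tree is E I (19); add I.
Step 8: cheapest edge leaving the tree is C I (6); add C.
The 3rd edge added is A G.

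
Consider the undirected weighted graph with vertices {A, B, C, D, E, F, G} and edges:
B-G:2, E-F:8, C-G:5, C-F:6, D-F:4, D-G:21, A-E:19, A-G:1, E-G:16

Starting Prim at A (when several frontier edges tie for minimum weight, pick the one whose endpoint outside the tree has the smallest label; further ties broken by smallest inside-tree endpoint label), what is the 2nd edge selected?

Prim, starting at A.
Step 1: frontier [A-G 1, A-E 19] → take A-G (1); add G.
Step 2: frontier [A-E 19, B-G 2, C-G 5, E-G 16, D-G 21] → take B-G (2); add B.
Step 3: frontier [A-E 19, C-G 5, E-G 16, D-G 21] → take C-G (5); add C.
Step 4: frontier [A-E 19, C-F 6, E-G 16, D-G 21] → take C-F (6); add F.
Step 5: frontier [A-E 19, D-F 4, E-F 8, E-G 16, D-G 21] → take D-F (4); add D.
Step 6: frontier [A-E 19, E-F 8, E-G 16] → take E-F (8); add E.
The 2nd edge added is B-G.

B-G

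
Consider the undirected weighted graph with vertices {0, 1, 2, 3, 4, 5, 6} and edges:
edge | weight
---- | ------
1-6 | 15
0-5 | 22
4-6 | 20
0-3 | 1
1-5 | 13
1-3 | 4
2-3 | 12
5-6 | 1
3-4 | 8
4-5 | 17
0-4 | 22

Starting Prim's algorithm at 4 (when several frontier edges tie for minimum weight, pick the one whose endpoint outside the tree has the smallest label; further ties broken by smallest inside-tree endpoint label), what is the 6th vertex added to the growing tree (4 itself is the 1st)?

Grow the tree from 4 using Prim:
Step 1: cheapest edge leaving the tree is 3-4 (8); add 3.
Step 2: cheapest edge leaving the tree is 0-3 (1); add 0.
Step 3: cheapest edge leaving the tree is 1-3 (4); add 1.
Step 4: cheapest edge leaving the tree is 2-3 (12); add 2.
Step 5: cheapest edge leaving the tree is 1-5 (13); add 5.
Step 6: cheapest edge leaving the tree is 5-6 (1); add 6.
Vertex order: 4, 3, 0, 1, 2, 5, 6. The 6th vertex is 5.

5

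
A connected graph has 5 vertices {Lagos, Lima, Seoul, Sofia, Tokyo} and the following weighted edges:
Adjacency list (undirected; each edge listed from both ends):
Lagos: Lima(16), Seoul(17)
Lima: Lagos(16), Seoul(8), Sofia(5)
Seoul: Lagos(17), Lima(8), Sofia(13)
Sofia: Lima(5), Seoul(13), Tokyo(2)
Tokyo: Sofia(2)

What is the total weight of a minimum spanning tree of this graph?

Prim, starting at Sofia.
Step 1: cheapest edge leaving the tree is Sofia—Tokyo (2); add Tokyo.
Step 2: cheapest edge leaving the tree is Lima—Sofia (5); add Lima.
Step 3: cheapest edge leaving the tree is Lima—Seoul (8); add Seoul.
Step 4: cheapest edge leaving the tree is Lagos—Lima (16); add Lagos.
MST edges: Sofia—Tokyo, Lima—Sofia, Lima—Seoul, Lagos—Lima; total weight 2+5+8+16 = 31.

31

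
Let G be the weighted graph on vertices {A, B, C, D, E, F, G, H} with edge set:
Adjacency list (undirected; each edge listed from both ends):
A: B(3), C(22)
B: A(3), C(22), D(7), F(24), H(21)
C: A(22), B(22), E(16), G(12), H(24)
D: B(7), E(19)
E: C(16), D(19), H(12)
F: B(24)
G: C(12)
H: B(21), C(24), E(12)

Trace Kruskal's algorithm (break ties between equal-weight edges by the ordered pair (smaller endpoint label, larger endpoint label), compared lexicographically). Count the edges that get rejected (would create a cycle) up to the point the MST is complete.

3

Kruskal's algorithm — process edges by increasing weight (ties by edge label):
A—B (3): add — endpoints in different components.
B—D (7): add — endpoints in different components.
C—G (12): add — endpoints in different components.
E—H (12): add — endpoints in different components.
C—E (16): add — endpoints in different components.
D—E (19): add — endpoints in different components.
B—H (21): skip — B and H already connected.
A—C (22): skip — A and C already connected.
B—C (22): skip — B and C already connected.
B—F (24): add — endpoints in different components.
Edges rejected before the tree was complete: 3.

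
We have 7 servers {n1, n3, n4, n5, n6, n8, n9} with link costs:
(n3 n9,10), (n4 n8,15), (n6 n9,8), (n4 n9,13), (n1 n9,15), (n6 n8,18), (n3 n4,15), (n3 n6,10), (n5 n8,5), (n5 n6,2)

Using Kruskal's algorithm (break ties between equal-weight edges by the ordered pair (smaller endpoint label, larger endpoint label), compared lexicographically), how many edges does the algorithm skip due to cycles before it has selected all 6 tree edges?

Kruskal's algorithm — process edges by increasing weight (ties by edge label):
n5 n6 (2): add. Components now {n9} {n5,n6} {n8} {n4} {n3} {n1}
n5 n8 (5): add. Components now {n9} {n5,n6,n8} {n4} {n3} {n1}
n6 n9 (8): add. Components now {n5,n6,n8,n9} {n4} {n3} {n1}
n3 n6 (10): add. Components now {n3,n5,n6,n8,n9} {n4} {n1}
n3 n9 (10): skip — n9 and n3 already connected.
n4 n9 (13): add. Components now {n3,n4,n5,n6,n8,n9} {n1}
n1 n9 (15): add. Components now {n1,n3,n4,n5,n6,n8,n9}
Edges rejected before the tree was complete: 1.

1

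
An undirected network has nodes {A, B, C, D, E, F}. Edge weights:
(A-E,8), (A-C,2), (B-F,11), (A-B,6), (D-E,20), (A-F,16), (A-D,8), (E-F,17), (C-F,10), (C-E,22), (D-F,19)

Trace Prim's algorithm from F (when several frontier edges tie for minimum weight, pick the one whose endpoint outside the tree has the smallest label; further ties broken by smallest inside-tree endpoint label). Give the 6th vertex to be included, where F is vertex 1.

E

Grow the tree from F using Prim:
Step 1: cheapest edge leaving the tree is C-F (10); add C.
Step 2: cheapest edge leaving the tree is A-C (2); add A.
Step 3: cheapest edge leaving the tree is A-B (6); add B.
Step 4: cheapest edge leaving the tree is A-D (8); add D.
Step 5: cheapest edge leaving the tree is A-E (8); add E.
Vertex order: F, C, A, B, D, E. The 6th vertex is E.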